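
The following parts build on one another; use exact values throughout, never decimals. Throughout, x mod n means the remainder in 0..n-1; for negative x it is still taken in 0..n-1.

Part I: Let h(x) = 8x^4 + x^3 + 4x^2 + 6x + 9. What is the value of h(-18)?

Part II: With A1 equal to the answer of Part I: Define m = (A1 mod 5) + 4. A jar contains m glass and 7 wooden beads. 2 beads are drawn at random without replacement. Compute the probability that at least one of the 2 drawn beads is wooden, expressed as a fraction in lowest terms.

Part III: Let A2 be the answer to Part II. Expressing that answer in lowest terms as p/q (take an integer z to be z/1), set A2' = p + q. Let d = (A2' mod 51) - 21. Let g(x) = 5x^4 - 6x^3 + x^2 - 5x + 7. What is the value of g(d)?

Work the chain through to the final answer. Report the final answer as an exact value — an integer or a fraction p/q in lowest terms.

Part I: 8*(-18)^4 + 1*(-18)^3 + 4*(-18)^2 + 6*(-18)^1 + 9 = (839808) + (-5832) + (1296) + (-108) + (9) = 835173; answer 835173
Part II: A1 = 835173; m = 7; total draws C(14,2) = 91; complement C(7,2) = 21; favorable 91 - 21 = 70; P = 10/13; answer 10/13
Part III: A2 = 10/13; threaded value p + q = 23; d = 2; 5*(2)^4 - 6*(2)^3 + 1*(2)^2 - 5*(2)^1 + 7 = (80) + (-48) + (4) + (-10) + (7) = 33; answer 33

33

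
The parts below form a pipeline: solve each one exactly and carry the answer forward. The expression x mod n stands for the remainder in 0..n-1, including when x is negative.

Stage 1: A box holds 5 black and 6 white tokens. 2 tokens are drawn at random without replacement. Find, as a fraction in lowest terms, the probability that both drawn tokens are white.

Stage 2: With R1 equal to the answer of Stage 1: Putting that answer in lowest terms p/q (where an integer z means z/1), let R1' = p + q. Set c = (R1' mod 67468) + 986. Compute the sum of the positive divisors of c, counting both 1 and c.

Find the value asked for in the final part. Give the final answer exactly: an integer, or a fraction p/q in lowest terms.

Stage 1: total draws C(11,2) = 55; favorable C(6,2) = 15; P = 3/11; answer 3/11
Stage 2: R1 = 3/11; threaded value p + q = 14; c = 1000; 1000 = 2^3 * 5^3; sigma = (1 + 2 + 4 + 8) * (1 + 5 + 25 + 125) = 15 * 156 = 2340; answer 2340

2340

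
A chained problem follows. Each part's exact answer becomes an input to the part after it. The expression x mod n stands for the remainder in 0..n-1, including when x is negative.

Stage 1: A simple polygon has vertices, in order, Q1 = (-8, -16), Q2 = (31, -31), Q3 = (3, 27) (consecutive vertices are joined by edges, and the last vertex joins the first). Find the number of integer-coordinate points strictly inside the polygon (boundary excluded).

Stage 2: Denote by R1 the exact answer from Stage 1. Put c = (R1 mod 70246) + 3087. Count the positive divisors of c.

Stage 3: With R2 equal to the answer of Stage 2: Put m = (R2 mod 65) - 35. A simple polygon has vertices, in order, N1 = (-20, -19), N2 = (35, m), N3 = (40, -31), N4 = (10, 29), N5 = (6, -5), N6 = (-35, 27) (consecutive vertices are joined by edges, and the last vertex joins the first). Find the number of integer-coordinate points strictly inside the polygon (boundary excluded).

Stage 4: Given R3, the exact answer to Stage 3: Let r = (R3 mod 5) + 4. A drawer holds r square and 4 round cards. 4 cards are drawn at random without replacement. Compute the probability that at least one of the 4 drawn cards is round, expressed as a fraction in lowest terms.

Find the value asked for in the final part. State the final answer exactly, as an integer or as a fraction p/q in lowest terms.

69/70

Stage 1: cross terms: (-8*-31 - 31*-16)=744, (31*27 - 3*-31)=930, (3*-16 - -8*27)=168; twice the area = |1842| = 1842; area = 921; boundary points = 3 + 2 + 1 = 6; strictly interior points = area - boundary/2 + 1 = 919; answer 919
Stage 2: R1 = 919; c = 4006; 4006 = 2 * 2003; number of divisors = (1+1) * (1+1) = 4; answer 4
Stage 3: R2 = 4; m = -31; cross terms: (-20*-31 - 35*-19)=1285, (35*-31 - 40*-31)=155, (40*29 - 10*-31)=1470, (10*-5 - 6*29)=-224, (6*27 - -35*-5)=-13, (-35*-19 - -20*27)=1205; twice the area = |3878| = 3878; area = 1939; boundary points = 1 + 5 + 30 + 2 + 1 + 1 = 40; strictly interior points = area - boundary/2 + 1 = 1920; answer 1920
Stage 4: R3 = 1920; r = 4; total draws C(8,4) = 70; complement C(4,4) = 1; favorable 70 - 1 = 69; P = 69/70; answer 69/70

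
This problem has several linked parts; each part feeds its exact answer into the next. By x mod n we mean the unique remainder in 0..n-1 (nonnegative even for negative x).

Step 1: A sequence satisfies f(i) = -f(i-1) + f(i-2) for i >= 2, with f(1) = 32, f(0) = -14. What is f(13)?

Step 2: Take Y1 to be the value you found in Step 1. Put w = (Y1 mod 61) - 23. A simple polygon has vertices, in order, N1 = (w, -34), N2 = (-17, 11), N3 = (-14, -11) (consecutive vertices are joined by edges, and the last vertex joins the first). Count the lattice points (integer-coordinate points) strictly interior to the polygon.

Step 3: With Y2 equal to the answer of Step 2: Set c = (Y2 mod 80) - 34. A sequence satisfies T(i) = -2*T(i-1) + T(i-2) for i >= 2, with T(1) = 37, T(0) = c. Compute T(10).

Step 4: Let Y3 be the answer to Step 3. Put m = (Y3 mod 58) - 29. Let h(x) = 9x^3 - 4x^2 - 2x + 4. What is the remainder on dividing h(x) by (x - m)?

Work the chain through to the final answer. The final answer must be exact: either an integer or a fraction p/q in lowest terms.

8584

Step 1: f(2) = -1*(32) + 1*(-14) = -46; iterating: f(2)=-46, f(3)=78, f(4)=-124, f(5)=202, f(6)=-326, f(7)=528, f(8)=-854, f(9)=1382, f(10)=-2236, f(11)=3618, f(12)=-5854, f(13)=9472; answer 9472
Step 2: Y1 = 9472; w = -6; cross terms: (-6*11 - -17*-34)=-644, (-17*-11 - -14*11)=341, (-14*-34 - -6*-11)=410; twice the area = |107| = 107; area = 107/2; boundary points = 1 + 1 + 1 = 3; strictly interior points = area - boundary/2 + 1 = 53; answer 53
Step 3: Y2 = 53; c = 19; T(2) = -2*(37) + 1*(19) = -55; iterating: T(2)=-55, T(3)=147, T(4)=-349, T(5)=845, T(6)=-2039, T(7)=4923, T(8)=-11885, T(9)=28693, T(10)=-69271; answer -69271
Step 4: Y3 = -69271; m = 10; remainder = value at the root: 9*(10)^3 - 4*(10)^2 - 2*(10)^1 + 4 = (9000) + (-400) + (-20) + (4) = 8584; answer 8584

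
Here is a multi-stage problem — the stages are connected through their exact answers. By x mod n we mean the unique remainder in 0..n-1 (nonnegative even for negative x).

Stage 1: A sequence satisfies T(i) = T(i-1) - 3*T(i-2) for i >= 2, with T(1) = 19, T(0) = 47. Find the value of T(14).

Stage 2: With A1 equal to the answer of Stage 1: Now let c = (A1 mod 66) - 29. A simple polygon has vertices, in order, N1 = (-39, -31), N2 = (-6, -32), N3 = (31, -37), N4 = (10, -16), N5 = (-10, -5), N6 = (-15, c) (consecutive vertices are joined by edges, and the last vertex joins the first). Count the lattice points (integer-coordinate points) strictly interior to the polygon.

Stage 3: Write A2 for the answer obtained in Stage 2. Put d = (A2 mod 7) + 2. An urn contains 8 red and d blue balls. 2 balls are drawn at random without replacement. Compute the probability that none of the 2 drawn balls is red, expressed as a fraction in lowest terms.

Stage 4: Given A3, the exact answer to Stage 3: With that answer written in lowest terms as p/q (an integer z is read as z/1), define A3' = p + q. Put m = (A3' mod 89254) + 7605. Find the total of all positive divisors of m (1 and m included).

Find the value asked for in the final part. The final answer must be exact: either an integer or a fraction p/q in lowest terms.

Stage 1: T(2) = 1*(19) - 3*(47) = -122; iterating: T(2)=-122, T(3)=-179, T(4)=187, T(5)=724, T(6)=163, T(7)=-2009, T(8)=-2498, T(9)=3529, T(10)=11023, T(11)=436, T(12)=-32633, T(13)=-33941, T(14)=63958; answer 63958
Stage 2: A1 = 63958; c = -25; cross terms: (-39*-32 - -6*-31)=1062, (-6*-37 - 31*-32)=1214, (31*-16 - 10*-37)=-126, (10*-5 - -10*-16)=-210, (-10*-25 - -15*-5)=175, (-15*-31 - -39*-25)=-510; twice the area = |1605| = 1605; area = 1605/2; boundary points = 1 + 1 + 21 + 1 + 5 + 6 = 35; strictly interior points = area - boundary/2 + 1 = 786; answer 786
Stage 3: A2 = 786; d = 4; total draws C(12,2) = 66; favorable C(4,2) = 6; P = 1/11; answer 1/11
Stage 4: A3 = 1/11; threaded value p + q = 12; m = 7617; 7617 = 3 * 2539; sigma = (1 + 3) * (1 + 2539) = 4 * 2540 = 10160; answer 10160

10160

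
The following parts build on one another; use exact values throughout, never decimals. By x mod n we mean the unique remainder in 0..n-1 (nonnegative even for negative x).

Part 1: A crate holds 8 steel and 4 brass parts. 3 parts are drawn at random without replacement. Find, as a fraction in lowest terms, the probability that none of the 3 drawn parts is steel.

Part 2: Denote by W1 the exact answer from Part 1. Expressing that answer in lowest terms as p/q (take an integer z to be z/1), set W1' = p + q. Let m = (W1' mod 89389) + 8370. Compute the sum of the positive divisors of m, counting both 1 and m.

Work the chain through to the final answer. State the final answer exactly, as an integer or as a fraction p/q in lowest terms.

13824

Part 1: total draws C(12,3) = 220; favorable C(4,3) = 4; P = 1/55; answer 1/55
Part 2: W1 = 1/55; threaded value p + q = 56; m = 8426; 8426 = 2 * 11 * 383; sigma = (1 + 2) * (1 + 11) * (1 + 383) = 3 * 12 * 384 = 13824; answer 13824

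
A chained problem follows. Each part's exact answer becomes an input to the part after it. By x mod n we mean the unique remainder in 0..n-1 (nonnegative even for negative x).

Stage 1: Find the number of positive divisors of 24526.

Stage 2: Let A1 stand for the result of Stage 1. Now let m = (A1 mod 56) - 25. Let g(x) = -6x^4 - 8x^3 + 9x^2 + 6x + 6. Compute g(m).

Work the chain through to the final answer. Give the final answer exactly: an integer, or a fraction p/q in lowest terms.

Stage 1: 24526 = 2 * 12263; number of divisors = (1+1) * (1+1) = 4; answer 4
Stage 2: A1 = 4; m = -21; -6*(-21)^4 - 8*(-21)^3 + 9*(-21)^2 + 6*(-21)^1 + 6 = (-1166886) + (74088) + (3969) + (-126) + (6) = -1088949; answer -1088949

-1088949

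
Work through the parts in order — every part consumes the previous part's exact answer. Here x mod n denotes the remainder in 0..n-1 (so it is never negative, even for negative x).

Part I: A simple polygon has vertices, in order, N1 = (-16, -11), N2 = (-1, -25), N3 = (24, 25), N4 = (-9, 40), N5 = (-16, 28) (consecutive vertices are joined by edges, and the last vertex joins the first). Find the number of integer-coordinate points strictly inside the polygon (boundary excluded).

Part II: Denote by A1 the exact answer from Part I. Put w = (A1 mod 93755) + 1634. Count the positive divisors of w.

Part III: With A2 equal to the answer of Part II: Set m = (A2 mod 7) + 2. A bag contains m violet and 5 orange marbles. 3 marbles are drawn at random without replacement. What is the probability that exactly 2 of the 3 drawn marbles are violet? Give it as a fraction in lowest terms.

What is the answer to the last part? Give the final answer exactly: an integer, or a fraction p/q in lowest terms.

Part I: cross terms: (-16*-25 - -1*-11)=389, (-1*25 - 24*-25)=575, (24*40 - -9*25)=1185, (-9*28 - -16*40)=388, (-16*-11 - -16*28)=624; twice the area = |3161| = 3161; area = 3161/2; boundary points = 1 + 25 + 3 + 1 + 39 = 69; strictly interior points = area - boundary/2 + 1 = 1547; answer 1547
Part II: A1 = 1547; w = 3181; 3181 is prime, so its only divisors are 1 and 3181; count = 2; answer 2
Part III: A2 = 2; m = 4; total draws C(9,3) = 84; favorable C(4,2)*C(5,1) = 30; P = 5/14; answer 5/14

5/14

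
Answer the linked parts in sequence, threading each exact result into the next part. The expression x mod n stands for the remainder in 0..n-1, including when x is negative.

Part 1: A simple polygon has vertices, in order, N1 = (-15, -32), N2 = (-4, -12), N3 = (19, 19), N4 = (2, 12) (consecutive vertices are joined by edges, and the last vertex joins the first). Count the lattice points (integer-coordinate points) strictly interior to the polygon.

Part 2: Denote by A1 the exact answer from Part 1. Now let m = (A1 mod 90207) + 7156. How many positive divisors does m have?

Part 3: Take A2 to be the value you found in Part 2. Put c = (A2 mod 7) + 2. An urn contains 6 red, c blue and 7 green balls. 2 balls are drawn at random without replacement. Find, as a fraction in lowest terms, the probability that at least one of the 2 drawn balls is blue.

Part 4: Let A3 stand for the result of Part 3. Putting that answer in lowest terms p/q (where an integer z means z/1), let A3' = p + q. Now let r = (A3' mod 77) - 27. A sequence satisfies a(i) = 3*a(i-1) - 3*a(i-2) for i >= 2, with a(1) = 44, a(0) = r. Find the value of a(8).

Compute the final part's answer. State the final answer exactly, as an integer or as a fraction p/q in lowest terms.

Part 1: cross terms: (-15*-12 - -4*-32)=52, (-4*19 - 19*-12)=152, (19*12 - 2*19)=190, (2*-32 - -15*12)=116; twice the area = |510| = 510; area = 255; boundary points = 1 + 1 + 1 + 1 = 4; strictly interior points = area - boundary/2 + 1 = 254; answer 254
Part 2: A1 = 254; m = 7410; 7410 = 2 * 3 * 5 * 13 * 19; number of divisors = (1+1) * (1+1) * (1+1) * (1+1) * (1+1) = 32; answer 32
Part 3: A2 = 32; c = 6; total draws C(19,2) = 171; complement C(13,2) = 78; favorable 171 - 78 = 93; P = 31/57; answer 31/57
Part 4: A3 = 31/57; threaded value p + q = 88; r = -16; a(2) = 3*(44) - 3*(-16) = 180; iterating: a(2)=180, a(3)=408, a(4)=684, a(5)=828, a(6)=432, a(7)=-1188, a(8)=-4860; answer -4860

-4860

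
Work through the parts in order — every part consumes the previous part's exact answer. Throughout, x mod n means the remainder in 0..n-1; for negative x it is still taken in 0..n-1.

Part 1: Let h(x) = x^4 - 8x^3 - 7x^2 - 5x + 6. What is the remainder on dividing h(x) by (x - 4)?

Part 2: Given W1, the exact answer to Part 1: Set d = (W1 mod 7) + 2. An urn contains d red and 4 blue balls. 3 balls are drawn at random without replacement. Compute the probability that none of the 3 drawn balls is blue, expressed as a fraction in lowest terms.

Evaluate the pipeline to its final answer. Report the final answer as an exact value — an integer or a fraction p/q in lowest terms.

Part 1: remainder = value at the root: 1*(4)^4 - 8*(4)^3 - 7*(4)^2 - 5*(4)^1 + 6 = (256) + (-512) + (-112) + (-20) + (6) = -382; answer -382
Part 2: W1 = -382; d = 5; total draws C(9,3) = 84; favorable C(5,3) = 10; P = 5/42; answer 5/42

5/42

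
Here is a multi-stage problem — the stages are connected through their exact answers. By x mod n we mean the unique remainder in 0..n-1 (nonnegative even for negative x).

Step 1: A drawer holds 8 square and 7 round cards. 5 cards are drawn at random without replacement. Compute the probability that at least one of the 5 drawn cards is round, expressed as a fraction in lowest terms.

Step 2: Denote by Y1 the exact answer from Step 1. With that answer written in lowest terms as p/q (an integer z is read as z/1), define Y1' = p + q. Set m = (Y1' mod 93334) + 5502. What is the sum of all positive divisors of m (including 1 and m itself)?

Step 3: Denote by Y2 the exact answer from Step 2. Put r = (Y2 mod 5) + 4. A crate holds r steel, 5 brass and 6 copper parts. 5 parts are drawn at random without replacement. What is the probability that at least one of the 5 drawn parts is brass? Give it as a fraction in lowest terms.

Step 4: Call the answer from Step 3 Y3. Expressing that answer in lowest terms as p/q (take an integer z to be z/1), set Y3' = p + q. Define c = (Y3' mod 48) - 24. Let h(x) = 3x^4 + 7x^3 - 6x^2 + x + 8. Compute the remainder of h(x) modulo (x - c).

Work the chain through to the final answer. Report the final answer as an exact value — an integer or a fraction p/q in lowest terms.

24317

Step 1: total draws C(15,5) = 3003; complement C(8,5) = 56; favorable 3003 - 56 = 2947; P = 421/429; answer 421/429
Step 2: Y1 = 421/429; threaded value p + q = 850; m = 6352; 6352 = 2^4 * 397; sigma = (1 + 2 + 4 + 8 + 16) * (1 + 397) = 31 * 398 = 12338; answer 12338
Step 3: Y2 = 12338; r = 7; total draws C(18,5) = 8568; complement C(13,5) = 1287; favorable 8568 - 1287 = 7281; P = 809/952; answer 809/952
Step 4: Y3 = 809/952; threaded value p + q = 1761; c = 9; remainder = value at the root: 3*(9)^4 + 7*(9)^3 - 6*(9)^2 + 1*(9)^1 + 8 = (19683) + (5103) + (-486) + (9) + (8) = 24317; answer 24317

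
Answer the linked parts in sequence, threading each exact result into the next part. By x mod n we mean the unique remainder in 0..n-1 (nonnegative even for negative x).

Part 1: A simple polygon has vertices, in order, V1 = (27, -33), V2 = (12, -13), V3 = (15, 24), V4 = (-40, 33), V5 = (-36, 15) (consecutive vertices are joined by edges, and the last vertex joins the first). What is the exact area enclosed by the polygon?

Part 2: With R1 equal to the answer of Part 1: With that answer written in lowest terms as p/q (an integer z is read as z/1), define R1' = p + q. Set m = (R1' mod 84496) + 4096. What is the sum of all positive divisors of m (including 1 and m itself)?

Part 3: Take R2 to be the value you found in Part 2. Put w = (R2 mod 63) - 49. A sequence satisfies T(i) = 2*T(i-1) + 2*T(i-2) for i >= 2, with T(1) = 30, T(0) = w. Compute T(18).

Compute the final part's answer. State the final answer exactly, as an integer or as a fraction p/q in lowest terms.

Part 1: cross terms: (27*-13 - 12*-33)=45, (12*24 - 15*-13)=483, (15*33 - -40*24)=1455, (-40*15 - -36*33)=588, (-36*-33 - 27*15)=783; twice the area = |3354| = 3354; area = 1677; answer 1677
Part 2: R1 = 1677; threaded value p + q = 1678; m = 5774; 5774 = 2 * 2887; sigma = (1 + 2) * (1 + 2887) = 3 * 2888 = 8664; answer 8664
Part 3: R2 = 8664; w = -16; T(2) = 2*(30) + 2*(-16) = 28; iterating: T(2)=28, T(3)=116, T(4)=288, T(5)=808, T(6)=2192, T(7)=6000, T(8)=16384, T(9)=44768, T(10)=122304, T(11)=334144, T(12)=912896, T(13)=2494080, T(14)=6813952, T(15)=18616064, T(16)=50860032, T(17)=138952192, T(18)=379624448; answer 379624448

379624448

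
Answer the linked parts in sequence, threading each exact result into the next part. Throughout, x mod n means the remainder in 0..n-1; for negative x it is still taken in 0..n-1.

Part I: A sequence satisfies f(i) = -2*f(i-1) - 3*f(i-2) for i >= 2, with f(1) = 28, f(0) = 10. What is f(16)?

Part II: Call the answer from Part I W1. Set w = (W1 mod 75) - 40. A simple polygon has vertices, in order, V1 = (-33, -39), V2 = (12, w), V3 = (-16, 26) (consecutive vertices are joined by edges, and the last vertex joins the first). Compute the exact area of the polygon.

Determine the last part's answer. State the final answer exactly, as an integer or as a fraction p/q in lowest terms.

Part I: f(2) = -2*(28) - 3*(10) = -86; iterating: f(2)=-86, f(3)=88, f(4)=82, f(5)=-428, f(6)=610, f(7)=64, f(8)=-1958, f(9)=3724, f(10)=-1574, f(11)=-8024, f(12)=20770, f(13)=-17468, f(14)=-27374, f(15)=107152, f(16)=-132182; answer -132182
Part II: W1 = -132182; w = 3; cross terms: (-33*3 - 12*-39)=369, (12*26 - -16*3)=360, (-16*-39 - -33*26)=1482; twice the area = |2211| = 2211; area = 2211/2; answer 2211/2

2211/2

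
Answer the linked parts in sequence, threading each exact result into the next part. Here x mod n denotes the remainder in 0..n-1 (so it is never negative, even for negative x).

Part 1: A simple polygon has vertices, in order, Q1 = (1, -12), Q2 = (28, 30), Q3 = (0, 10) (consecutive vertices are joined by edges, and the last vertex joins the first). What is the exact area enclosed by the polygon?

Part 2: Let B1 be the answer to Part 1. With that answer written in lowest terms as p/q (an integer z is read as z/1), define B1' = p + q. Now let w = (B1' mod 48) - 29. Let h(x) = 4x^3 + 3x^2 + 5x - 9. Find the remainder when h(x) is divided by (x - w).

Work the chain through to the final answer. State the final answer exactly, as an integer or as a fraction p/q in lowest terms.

Part 1: cross terms: (1*30 - 28*-12)=366, (28*10 - 0*30)=280, (0*-12 - 1*10)=-10; twice the area = |636| = 636; area = 318; answer 318
Part 2: B1 = 318; threaded value p + q = 319; w = 2; remainder = value at the root: 4*(2)^3 + 3*(2)^2 + 5*(2)^1 - 9 = (32) + (12) + (10) + (-9) = 45; answer 45

45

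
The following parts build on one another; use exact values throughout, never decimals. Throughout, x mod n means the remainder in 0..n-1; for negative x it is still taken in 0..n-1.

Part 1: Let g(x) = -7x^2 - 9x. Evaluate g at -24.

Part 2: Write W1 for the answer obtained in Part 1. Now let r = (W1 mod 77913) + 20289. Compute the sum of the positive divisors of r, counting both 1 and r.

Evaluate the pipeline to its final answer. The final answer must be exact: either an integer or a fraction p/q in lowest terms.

Part 1: -7*(-24)^2 - 9*(-24)^1 = (-4032) + (216) = -3816; answer -3816
Part 2: W1 = -3816; r = 94386; 94386 = 2 * 3 * 15731; sigma = (1 + 2) * (1 + 3) * (1 + 15731) = 3 * 4 * 15732 = 188784; answer 188784

188784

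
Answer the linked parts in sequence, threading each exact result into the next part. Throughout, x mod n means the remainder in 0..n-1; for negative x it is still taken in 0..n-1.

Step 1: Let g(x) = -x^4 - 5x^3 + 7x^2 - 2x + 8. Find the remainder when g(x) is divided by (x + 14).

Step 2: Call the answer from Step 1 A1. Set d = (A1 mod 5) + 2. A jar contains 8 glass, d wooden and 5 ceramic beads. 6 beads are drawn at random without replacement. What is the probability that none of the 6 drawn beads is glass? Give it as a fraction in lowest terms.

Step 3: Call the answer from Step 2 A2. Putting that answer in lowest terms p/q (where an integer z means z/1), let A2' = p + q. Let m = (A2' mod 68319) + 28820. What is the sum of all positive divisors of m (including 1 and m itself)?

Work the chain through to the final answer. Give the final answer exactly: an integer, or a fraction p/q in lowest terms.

46848

Step 1: remainder = value at the root: -1*(-14)^4 - 5*(-14)^3 + 7*(-14)^2 - 2*(-14)^1 + 8 = (-38416) + (13720) + (1372) + (28) + (8) = -23288; answer -23288
Step 2: A1 = -23288; d = 4; total draws C(17,6) = 12376; favorable C(9,6) = 84; P = 3/442; answer 3/442
Step 3: A2 = 3/442; threaded value p + q = 445; m = 29265; 29265 = 3 * 5 * 1951; sigma = (1 + 3) * (1 + 5) * (1 + 1951) = 4 * 6 * 1952 = 46848; answer 46848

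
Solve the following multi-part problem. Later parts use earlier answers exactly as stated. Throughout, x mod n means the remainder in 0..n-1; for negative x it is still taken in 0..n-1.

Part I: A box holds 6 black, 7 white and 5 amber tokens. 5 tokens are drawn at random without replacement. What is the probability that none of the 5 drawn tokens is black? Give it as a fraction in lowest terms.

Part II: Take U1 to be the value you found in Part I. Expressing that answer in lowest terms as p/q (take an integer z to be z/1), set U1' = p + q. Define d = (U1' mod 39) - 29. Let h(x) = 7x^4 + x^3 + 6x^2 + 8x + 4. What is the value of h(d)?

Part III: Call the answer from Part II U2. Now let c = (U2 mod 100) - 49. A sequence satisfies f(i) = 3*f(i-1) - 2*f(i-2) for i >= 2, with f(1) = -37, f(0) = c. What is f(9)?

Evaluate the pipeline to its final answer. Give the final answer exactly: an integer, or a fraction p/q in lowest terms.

Part I: total draws C(18,5) = 8568; favorable C(12,5) = 792; P = 11/119; answer 11/119
Part II: U1 = 11/119; threaded value p + q = 130; d = -16; 7*(-16)^4 + 1*(-16)^3 + 6*(-16)^2 + 8*(-16)^1 + 4 = (458752) + (-4096) + (1536) + (-128) + (4) = 456068; answer 456068
Part III: U2 = 456068; c = 19; f(2) = 3*(-37) - 2*(19) = -149; iterating: f(2)=-149, f(3)=-373, f(4)=-821, f(5)=-1717, f(6)=-3509, f(7)=-7093, f(8)=-14261, f(9)=-28597; answer -28597

-28597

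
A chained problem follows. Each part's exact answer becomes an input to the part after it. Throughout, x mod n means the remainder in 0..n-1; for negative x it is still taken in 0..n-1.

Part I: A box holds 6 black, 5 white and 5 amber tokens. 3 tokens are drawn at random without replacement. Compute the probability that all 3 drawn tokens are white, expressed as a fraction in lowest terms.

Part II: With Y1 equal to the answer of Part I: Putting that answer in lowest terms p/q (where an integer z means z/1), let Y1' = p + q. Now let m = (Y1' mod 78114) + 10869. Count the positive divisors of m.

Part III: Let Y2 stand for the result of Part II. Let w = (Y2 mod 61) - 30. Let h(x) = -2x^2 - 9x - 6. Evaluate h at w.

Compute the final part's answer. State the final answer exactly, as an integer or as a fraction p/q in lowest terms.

-492

Part I: total draws C(16,3) = 560; favorable C(5,3) = 10; P = 1/56; answer 1/56
Part II: Y1 = 1/56; threaded value p + q = 57; m = 10926; 10926 = 2 * 3^2 * 607; number of divisors = (1+1) * (2+1) * (1+1) = 12; answer 12
Part III: Y2 = 12; w = -18; -2*(-18)^2 - 9*(-18)^1 - 6 = (-648) + (162) + (-6) = -492; answer -492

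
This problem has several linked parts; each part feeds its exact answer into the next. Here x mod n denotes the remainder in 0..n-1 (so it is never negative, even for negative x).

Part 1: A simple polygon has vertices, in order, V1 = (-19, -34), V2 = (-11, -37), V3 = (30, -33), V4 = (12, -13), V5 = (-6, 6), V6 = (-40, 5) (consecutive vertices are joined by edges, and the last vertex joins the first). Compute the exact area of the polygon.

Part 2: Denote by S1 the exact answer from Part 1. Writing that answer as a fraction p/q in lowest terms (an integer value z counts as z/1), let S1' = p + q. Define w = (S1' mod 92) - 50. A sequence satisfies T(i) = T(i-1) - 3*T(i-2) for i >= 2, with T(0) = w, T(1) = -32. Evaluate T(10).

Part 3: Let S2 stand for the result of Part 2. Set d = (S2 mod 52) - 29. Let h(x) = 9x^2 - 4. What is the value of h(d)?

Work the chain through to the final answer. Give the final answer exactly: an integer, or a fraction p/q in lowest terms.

Part 1: cross terms: (-19*-37 - -11*-34)=329, (-11*-33 - 30*-37)=1473, (30*-13 - 12*-33)=6, (12*6 - -6*-13)=-6, (-6*5 - -40*6)=210, (-40*-34 - -19*5)=1455; twice the area = |3467| = 3467; area = 3467/2; answer 3467/2
Part 2: S1 = 3467/2; threaded value p + q = 3469; w = 15; T(2) = 1*(-32) - 3*(15) = -77; iterating: T(2)=-77, T(3)=19, T(4)=250, T(5)=193, T(6)=-557, T(7)=-1136, T(8)=535, T(9)=3943, T(10)=2338; answer 2338
Part 3: S2 = 2338; d = 21; 9*(21)^2 - 4 = (3969) + (-4) = 3965; answer 3965

3965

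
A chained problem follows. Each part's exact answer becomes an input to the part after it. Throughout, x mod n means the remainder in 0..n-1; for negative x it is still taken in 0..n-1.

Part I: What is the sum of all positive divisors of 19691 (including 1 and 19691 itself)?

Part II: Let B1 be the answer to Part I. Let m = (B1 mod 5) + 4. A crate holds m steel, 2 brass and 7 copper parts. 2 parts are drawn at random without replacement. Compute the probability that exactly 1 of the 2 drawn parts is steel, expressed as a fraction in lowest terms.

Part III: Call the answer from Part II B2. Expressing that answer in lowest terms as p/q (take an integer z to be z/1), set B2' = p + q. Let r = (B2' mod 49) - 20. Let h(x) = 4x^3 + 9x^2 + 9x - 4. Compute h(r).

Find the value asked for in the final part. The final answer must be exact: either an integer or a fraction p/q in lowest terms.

-8

Part I: 19691 = 7 * 29 * 97; sigma = (1 + 7) * (1 + 29) * (1 + 97) = 8 * 30 * 98 = 23520; answer 23520
Part II: B1 = 23520; m = 4; total draws C(13,2) = 78; favorable C(4,1)*C(9,1) = 36; P = 6/13; answer 6/13
Part III: B2 = 6/13; threaded value p + q = 19; r = -1; 4*(-1)^3 + 9*(-1)^2 + 9*(-1)^1 - 4 = (-4) + (9) + (-9) + (-4) = -8; answer -8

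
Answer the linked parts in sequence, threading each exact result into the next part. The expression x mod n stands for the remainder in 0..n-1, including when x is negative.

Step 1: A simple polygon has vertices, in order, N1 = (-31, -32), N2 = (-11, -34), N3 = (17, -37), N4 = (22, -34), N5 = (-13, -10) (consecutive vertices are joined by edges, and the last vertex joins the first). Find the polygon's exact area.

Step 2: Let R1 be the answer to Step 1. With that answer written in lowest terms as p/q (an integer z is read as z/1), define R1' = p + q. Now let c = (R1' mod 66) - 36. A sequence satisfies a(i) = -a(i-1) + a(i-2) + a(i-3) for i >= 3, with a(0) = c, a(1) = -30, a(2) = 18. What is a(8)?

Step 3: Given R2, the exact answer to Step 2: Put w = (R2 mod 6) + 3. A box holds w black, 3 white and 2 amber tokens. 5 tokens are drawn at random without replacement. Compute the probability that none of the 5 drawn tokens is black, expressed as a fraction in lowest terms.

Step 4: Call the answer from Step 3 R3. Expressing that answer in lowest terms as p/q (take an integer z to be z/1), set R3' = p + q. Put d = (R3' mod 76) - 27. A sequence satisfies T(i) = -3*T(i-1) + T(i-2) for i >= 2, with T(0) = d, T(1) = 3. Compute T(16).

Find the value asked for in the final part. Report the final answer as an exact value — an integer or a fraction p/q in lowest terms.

-503508179

Step 1: cross terms: (-31*-34 - -11*-32)=702, (-11*-37 - 17*-34)=985, (17*-34 - 22*-37)=236, (22*-10 - -13*-34)=-662, (-13*-32 - -31*-10)=106; twice the area = |1367| = 1367; area = 1367/2; answer 1367/2
Step 2: R1 = 1367/2; threaded value p + q = 1369; c = 13; a(3) = -1*(18) + 1*(-30) + 1*(13) = -35; iterating: a(3)=-35, a(4)=23, a(5)=-40, a(6)=28, a(7)=-45, a(8)=33; answer 33
Step 3: R2 = 33; w = 6; total draws C(11,5) = 462; favorable C(5,5) = 1; P = 1/462; answer 1/462
Step 4: R3 = 1/462; threaded value p + q = 463; d = -20; T(2) = -3*(3) + 1*(-20) = -29; iterating: T(2)=-29, T(3)=90, T(4)=-299, T(5)=987, T(6)=-3260, T(7)=10767, T(8)=-35561, T(9)=117450, T(10)=-387911, T(11)=1281183, T(12)=-4231460, T(13)=13975563, T(14)=-46158149, T(15)=152450010, T(16)=-503508179; answer -503508179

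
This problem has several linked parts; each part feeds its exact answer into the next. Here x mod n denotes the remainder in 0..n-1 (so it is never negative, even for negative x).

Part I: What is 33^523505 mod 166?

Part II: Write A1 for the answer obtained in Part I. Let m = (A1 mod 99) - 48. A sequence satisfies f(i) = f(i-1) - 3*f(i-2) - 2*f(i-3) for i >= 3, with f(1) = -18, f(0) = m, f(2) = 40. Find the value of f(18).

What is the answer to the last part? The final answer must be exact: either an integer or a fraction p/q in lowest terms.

Part I: squarings mod 166: 33^1=33, 33^2=93, 33^4=17, 33^8=123, 33^16=23, 33^32=31, 33^64=131, 33^128=63, 33^256=151, 33^512=59, 33^1024=161, 33^2048=25, 33^4096=127, 33^8192=27, 33^16384=65, 33^32768=75, 33^65536=147, 33^131072=29, 33^262144=11; 33^523505 = 33^1 * 33^16 * 33^32 * 33^64 * 33^128 * 33^1024 * 33^2048 * 33^4096 * 33^8192 * 33^16384 * 33^32768 * 33^65536 * 33^131072 * 33^262144 = 95 (mod 166); answer 95
Part II: A1 = 95; m = 47; f(3) = 1*(40) - 3*(-18) - 2*(47) = 0; iterating: f(3)=0, f(4)=-84, f(5)=-164, f(6)=88, f(7)=748, f(8)=812, f(9)=-1608, f(10)=-5540, f(11)=-2340, f(12)=17496, f(13)=35596, f(14)=-12212, f(15)=-153992, f(16)=-188548, f(17)=297852, f(18)=1171480; answer 1171480

1171480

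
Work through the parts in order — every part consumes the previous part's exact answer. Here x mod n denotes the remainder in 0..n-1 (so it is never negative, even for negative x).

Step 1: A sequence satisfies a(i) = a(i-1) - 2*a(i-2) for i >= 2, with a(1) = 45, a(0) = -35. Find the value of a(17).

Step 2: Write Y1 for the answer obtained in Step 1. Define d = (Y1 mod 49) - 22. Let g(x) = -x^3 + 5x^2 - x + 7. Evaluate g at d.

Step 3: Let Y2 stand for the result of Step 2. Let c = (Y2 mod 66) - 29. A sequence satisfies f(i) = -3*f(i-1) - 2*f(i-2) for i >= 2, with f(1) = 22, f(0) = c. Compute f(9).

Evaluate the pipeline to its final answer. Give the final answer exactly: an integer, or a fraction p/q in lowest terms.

2062

Step 1: a(2) = 1*(45) - 2*(-35) = 115; iterating: a(2)=115, a(3)=25, a(4)=-205, a(5)=-255, a(6)=155, a(7)=665, a(8)=355, a(9)=-975, a(10)=-1685, a(11)=265, a(12)=3635, a(13)=3105, a(14)=-4165, a(15)=-10375, a(16)=-2045, a(17)=18705; answer 18705
Step 2: Y1 = 18705; d = 14; -1*(14)^3 + 5*(14)^2 - 1*(14)^1 + 7 = (-2744) + (980) + (-14) + (7) = -1771; answer -1771
Step 3: Y2 = -1771; c = -18; f(2) = -3*(22) - 2*(-18) = -30; iterating: f(2)=-30, f(3)=46, f(4)=-78, f(5)=142, f(6)=-270, f(7)=526, f(8)=-1038, f(9)=2062; answer 2062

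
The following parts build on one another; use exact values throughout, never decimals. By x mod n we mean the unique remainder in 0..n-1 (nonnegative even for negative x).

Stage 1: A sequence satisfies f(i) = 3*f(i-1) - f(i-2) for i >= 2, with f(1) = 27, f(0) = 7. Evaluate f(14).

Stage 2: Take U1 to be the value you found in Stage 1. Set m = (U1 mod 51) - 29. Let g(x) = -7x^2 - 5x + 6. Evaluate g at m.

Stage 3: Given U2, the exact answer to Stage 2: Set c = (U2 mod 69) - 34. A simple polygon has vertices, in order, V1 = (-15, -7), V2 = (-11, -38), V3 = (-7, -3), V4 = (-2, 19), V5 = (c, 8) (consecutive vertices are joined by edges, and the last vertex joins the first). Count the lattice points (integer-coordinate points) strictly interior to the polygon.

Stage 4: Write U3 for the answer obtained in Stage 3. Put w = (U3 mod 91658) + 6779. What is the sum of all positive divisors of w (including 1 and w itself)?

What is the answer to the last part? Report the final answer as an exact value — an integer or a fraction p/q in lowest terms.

10080

Stage 1: f(2) = 3*(27) - 1*(7) = 74; iterating: f(2)=74, f(3)=195, f(4)=511, f(5)=1338, f(6)=3503, f(7)=9171, f(8)=24010, f(9)=62859, f(10)=164567, f(11)=430842, f(12)=1127959, f(13)=2953035, f(14)=7731146; answer 7731146
Stage 2: U1 = 7731146; m = -24; -7*(-24)^2 - 5*(-24)^1 + 6 = (-4032) + (120) + (6) = -3906; answer -3906
Stage 3: U2 = -3906; c = -7; cross terms: (-15*-38 - -11*-7)=493, (-11*-3 - -7*-38)=-233, (-7*19 - -2*-3)=-139, (-2*8 - -7*19)=117, (-7*-7 - -15*8)=169; twice the area = |407| = 407; area = 407/2; boundary points = 1 + 1 + 1 + 1 + 1 = 5; strictly interior points = area - boundary/2 + 1 = 202; answer 202
Stage 4: U3 = 202; w = 6981; 6981 = 3 * 13 * 179; sigma = (1 + 3) * (1 + 13) * (1 + 179) = 4 * 14 * 180 = 10080; answer 10080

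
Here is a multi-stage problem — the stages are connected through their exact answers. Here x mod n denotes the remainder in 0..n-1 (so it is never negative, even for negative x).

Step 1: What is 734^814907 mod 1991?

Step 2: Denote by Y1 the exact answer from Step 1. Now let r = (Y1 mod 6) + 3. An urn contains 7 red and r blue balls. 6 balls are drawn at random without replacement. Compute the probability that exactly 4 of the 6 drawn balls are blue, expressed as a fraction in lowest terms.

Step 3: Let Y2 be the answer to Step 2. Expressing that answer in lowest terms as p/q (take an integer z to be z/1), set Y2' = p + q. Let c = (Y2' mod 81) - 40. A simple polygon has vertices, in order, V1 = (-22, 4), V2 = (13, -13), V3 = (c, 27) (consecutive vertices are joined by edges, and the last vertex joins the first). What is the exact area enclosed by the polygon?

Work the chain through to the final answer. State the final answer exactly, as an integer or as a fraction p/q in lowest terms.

Step 1: squarings mod 1991: 734^1=734, 734^2=1186, 734^4=950, 734^8=577, 734^16=432, 734^32=1461, 734^64=169, 734^128=687, 734^256=102, 734^512=449, 734^1024=510, 734^2048=1270, 734^4096=190, 734^8192=262, 734^16384=950, 734^32768=577, 734^65536=432, 734^131072=1461, 734^262144=169, 734^524288=687; 734^814907 = 734^1 * 734^2 * 734^8 * 734^16 * 734^32 * 734^256 * 734^512 * 734^1024 * 734^2048 * 734^8192 * 734^16384 * 734^262144 * 734^524288 = 453 (mod 1991); answer 453
Step 2: Y1 = 453; r = 6; total draws C(13,6) = 1716; favorable C(6,4)*C(7,2) = 315; P = 105/572; answer 105/572
Step 3: Y2 = 105/572; threaded value p + q = 677; c = -11; cross terms: (-22*-13 - 13*4)=234, (13*27 - -11*-13)=208, (-11*4 - -22*27)=550; twice the area = |992| = 992; area = 496; answer 496

496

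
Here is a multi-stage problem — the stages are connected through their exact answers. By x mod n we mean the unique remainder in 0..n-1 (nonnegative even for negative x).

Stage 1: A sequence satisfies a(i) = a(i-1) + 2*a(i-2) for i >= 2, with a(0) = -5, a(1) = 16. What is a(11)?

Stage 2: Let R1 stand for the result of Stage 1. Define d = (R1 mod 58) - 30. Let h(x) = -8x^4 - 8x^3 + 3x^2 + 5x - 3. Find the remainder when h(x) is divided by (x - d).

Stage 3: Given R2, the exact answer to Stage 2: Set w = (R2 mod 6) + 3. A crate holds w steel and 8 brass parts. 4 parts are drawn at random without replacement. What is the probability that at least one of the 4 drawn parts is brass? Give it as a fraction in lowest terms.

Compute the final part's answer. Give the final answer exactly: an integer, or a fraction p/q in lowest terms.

Stage 1: a(2) = 1*(16) + 2*(-5) = 6; iterating: a(2)=6, a(3)=38, a(4)=50, a(5)=126, a(6)=226, a(7)=478, a(8)=930, a(9)=1886, a(10)=3746, a(11)=7518; answer 7518
Stage 2: R1 = 7518; d = 6; remainder = value at the root: -8*(6)^4 - 8*(6)^3 + 3*(6)^2 + 5*(6)^1 - 3 = (-10368) + (-1728) + (108) + (30) + (-3) = -11961; answer -11961
Stage 3: R2 = -11961; w = 6; total draws C(14,4) = 1001; complement C(6,4) = 15; favorable 1001 - 15 = 986; P = 986/1001; answer 986/1001

986/1001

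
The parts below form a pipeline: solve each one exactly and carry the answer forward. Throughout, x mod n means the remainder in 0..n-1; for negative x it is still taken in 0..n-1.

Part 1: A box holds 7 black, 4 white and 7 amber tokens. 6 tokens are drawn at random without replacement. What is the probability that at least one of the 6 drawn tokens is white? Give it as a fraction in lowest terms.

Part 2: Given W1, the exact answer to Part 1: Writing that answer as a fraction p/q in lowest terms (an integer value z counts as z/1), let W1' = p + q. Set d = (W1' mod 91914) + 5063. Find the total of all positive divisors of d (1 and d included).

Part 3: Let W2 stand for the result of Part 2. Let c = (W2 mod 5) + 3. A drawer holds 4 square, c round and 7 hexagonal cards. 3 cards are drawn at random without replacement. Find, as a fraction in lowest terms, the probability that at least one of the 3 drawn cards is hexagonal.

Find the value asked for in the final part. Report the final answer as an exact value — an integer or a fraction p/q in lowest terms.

Part 1: total draws C(18,6) = 18564; complement C(14,6) = 3003; favorable 18564 - 3003 = 15561; P = 57/68; answer 57/68
Part 2: W1 = 57/68; threaded value p + q = 125; d = 5188; 5188 = 2^2 * 1297; sigma = (1 + 2 + 4) * (1 + 1297) = 7 * 1298 = 9086; answer 9086
Part 3: W2 = 9086; c = 4; total draws C(15,3) = 455; complement C(8,3) = 56; favorable 455 - 56 = 399; P = 57/65; answer 57/65

57/65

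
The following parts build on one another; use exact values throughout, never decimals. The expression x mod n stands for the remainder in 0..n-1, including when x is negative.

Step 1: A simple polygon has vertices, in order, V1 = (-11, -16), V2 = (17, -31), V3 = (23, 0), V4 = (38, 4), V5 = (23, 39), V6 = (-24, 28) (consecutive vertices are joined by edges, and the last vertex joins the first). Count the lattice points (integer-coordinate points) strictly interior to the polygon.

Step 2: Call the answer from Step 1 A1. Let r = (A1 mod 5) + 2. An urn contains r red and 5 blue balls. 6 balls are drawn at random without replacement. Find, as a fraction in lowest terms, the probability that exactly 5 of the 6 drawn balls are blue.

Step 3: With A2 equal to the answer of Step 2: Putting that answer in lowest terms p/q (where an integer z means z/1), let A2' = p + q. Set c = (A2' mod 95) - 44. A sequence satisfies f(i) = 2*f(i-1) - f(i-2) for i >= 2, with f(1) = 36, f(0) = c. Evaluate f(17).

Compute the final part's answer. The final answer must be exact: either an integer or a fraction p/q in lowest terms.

Step 1: cross terms: (-11*-31 - 17*-16)=613, (17*0 - 23*-31)=713, (23*4 - 38*0)=92, (38*39 - 23*4)=1390, (23*28 - -24*39)=1580, (-24*-16 - -11*28)=692; twice the area = |5080| = 5080; area = 2540; boundary points = 1 + 1 + 1 + 5 + 1 + 1 = 10; strictly interior points = area - boundary/2 + 1 = 2536; answer 2536
Step 2: A1 = 2536; r = 3; total draws C(8,6) = 28; favorable C(5,5)*C(3,1) = 3; P = 3/28; answer 3/28
Step 3: A2 = 3/28; threaded value p + q = 31; c = -13; f(2) = 2*(36) - 1*(-13) = 85; iterating: f(2)=85, f(3)=134, f(4)=183, f(5)=232, f(6)=281, f(7)=330, f(8)=379, f(9)=428, f(10)=477, f(11)=526, f(12)=575, f(13)=624, f(14)=673, f(15)=722, f(16)=771, f(17)=820; answer 820

820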